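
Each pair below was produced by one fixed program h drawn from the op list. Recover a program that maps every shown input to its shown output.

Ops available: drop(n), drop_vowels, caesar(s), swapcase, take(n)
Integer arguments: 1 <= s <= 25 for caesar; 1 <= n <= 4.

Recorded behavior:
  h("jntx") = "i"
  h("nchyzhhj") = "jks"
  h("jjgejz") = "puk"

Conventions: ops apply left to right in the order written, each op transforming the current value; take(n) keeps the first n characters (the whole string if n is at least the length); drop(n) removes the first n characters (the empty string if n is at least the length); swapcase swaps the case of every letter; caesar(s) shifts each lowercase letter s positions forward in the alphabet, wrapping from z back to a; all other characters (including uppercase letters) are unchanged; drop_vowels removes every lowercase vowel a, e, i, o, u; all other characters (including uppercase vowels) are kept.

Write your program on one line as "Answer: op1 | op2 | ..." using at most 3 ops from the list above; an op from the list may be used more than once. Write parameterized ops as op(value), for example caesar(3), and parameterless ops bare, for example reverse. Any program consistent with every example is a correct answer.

caesar(11) | drop(3) | take(3)

Check, running the answer program on each example:
  "jntx" -> "uyei" -> "i" -> "i"
  "nchyzhhj" -> "ynsjkssu" -> "jkssu" -> "jks"
  "jjgejz" -> "uurpuk" -> "puk" -> "puk"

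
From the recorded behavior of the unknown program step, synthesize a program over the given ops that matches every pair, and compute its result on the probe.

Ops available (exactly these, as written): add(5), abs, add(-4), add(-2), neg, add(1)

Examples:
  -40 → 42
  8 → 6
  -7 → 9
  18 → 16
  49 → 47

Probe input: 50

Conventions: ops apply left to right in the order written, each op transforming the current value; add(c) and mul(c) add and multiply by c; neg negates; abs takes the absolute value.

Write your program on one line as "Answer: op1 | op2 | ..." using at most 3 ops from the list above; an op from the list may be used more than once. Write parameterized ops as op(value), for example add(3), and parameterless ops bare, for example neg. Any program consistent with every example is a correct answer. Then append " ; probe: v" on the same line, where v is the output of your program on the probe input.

add(-2) | abs ; probe: 48

Check, running the answer program on each example:
  -40 -> -42 -> 42
  8 -> 6 -> 6
  -7 -> -9 -> 9
  18 -> 16 -> 16
  49 -> 47 -> 47
  probe: 50 -> 48 -> 48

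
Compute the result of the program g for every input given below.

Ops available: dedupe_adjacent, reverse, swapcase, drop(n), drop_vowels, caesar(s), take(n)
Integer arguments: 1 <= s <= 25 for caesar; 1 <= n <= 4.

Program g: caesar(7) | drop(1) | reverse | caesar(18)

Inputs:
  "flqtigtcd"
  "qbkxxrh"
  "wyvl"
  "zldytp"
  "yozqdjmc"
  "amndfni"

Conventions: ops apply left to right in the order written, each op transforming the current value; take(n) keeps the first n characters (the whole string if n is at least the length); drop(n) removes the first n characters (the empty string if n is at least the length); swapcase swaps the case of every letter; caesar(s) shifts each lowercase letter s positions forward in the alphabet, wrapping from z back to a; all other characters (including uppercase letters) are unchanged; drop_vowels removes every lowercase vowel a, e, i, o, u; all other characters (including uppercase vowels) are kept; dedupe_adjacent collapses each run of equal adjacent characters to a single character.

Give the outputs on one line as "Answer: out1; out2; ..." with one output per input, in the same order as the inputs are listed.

"cbsfhspk"; "gqwwja"; "kux"; "osxck"; "blicpyn"; "hmecml"

Execution, op by op:
  "flqtigtcd" -> "msxapnajk" -> "sxapnajk" -> "kjanpaxs" -> "cbsfhspk"
  "qbkxxrh" -> "xireeyo" -> "ireeyo" -> "oyeeri" -> "gqwwja"
  "wyvl" -> "dfcs" -> "fcs" -> "scf" -> "kux"
  "zldytp" -> "gskfaw" -> "skfaw" -> "wafks" -> "osxck"
  "yozqdjmc" -> "fvgxkqtj" -> "vgxkqtj" -> "jtqkxgv" -> "blicpyn"
  "amndfni" -> "htukmup" -> "tukmup" -> "pumkut" -> "hmecml"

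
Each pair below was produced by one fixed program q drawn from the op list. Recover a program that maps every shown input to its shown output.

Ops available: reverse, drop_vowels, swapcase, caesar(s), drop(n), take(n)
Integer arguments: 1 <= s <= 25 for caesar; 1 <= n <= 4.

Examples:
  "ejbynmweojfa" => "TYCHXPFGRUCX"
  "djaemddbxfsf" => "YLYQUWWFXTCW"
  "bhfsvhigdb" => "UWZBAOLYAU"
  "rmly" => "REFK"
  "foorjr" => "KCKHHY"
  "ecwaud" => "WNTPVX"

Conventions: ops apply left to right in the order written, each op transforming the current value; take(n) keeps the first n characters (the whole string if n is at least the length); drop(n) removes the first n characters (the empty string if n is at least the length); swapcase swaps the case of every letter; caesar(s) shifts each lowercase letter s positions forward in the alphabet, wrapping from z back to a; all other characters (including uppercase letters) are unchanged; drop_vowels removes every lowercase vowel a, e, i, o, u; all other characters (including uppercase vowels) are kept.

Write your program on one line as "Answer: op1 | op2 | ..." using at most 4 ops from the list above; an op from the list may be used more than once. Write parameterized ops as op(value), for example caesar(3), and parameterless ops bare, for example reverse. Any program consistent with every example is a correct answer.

caesar(19) | reverse | swapcase

Check, running the answer program on each example:
  "ejbynmweojfa" -> "xcurgfpxhcyt" -> "tychxpfgrucx" -> "TYCHXPFGRUCX"
  "djaemddbxfsf" -> "wctxfwwuqyly" -> "ylyquwwfxtcw" -> "YLYQUWWFXTCW"
  "bhfsvhigdb" -> "uayloabzwu" -> "uwzbaolyau" -> "UWZBAOLYAU"
  "rmly" -> "kfer" -> "refk" -> "REFK"
  "foorjr" -> "yhhkck" -> "kckhhy" -> "KCKHHY"
  "ecwaud" -> "xvptnw" -> "wntpvx" -> "WNTPVX"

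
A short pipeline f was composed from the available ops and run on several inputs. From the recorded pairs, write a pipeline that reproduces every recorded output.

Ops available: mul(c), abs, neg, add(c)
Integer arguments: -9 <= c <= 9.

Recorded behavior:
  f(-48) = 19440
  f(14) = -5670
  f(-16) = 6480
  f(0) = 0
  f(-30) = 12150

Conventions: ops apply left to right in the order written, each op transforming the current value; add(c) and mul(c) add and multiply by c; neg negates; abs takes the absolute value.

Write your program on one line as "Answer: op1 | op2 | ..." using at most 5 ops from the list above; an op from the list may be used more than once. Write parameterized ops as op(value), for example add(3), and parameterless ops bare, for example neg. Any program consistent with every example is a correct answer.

mul(-9) | neg | mul(-5) | neg | mul(-9)

Check, running the answer program on each example:
  -48 -> 432 -> -432 -> 2160 -> -2160 -> 19440
  14 -> -126 -> 126 -> -630 -> 630 -> -5670
  -16 -> 144 -> -144 -> 720 -> -720 -> 6480
  0 -> 0 -> 0 -> 0 -> 0 -> 0
  -30 -> 270 -> -270 -> 1350 -> -1350 -> 12150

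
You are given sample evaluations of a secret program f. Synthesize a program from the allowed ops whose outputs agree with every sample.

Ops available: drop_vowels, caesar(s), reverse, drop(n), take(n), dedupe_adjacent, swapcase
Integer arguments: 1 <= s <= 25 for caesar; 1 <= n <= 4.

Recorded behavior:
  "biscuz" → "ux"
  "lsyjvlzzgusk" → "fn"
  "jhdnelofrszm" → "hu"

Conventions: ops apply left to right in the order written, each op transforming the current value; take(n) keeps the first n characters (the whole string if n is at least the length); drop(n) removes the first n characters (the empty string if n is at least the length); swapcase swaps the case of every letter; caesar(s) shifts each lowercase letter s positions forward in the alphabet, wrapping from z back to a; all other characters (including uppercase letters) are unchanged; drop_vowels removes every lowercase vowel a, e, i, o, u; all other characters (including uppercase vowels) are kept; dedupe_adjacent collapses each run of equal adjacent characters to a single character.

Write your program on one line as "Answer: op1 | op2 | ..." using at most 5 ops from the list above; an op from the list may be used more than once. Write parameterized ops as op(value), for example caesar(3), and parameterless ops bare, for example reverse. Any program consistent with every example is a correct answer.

drop_vowels | caesar(9) | caesar(12) | reverse | take(2)

Check, running the answer program on each example:
  "biscuz" -> "bscz" -> "kbli" -> "wnxu" -> "uxnw" -> "ux"
  "lsyjvlzzgusk" -> "lsyjvlzzgsk" -> "ubhseuiipbt" -> "gnteqguubnf" -> "fnbuugqetng" -> "fn"
  "jhdnelofrszm" -> "jhdnlfrszm" -> "sqmwuoabiv" -> "ecyigamnuh" -> "hunmagiyce" -> "hu"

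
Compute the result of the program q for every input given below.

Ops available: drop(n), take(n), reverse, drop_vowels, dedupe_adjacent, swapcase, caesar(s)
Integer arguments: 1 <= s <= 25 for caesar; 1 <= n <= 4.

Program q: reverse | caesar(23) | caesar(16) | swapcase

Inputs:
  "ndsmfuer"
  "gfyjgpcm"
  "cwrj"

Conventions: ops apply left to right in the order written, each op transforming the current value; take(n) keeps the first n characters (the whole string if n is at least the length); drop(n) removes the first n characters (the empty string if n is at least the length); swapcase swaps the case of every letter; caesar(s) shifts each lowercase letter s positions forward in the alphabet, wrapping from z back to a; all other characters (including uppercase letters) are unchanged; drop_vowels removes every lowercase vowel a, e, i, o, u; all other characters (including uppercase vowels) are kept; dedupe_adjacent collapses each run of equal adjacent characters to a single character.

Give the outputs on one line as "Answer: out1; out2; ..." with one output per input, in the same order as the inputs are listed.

"ERHSZFQA"; "ZPCTWLST"; "WEJP"

Execution, op by op:
  "ndsmfuer" -> "reufmsdn" -> "obrcjpak" -> "erhszfqa" -> "ERHSZFQA"
  "gfyjgpcm" -> "mcpgjyfg" -> "jzmdgvcd" -> "zpctwlst" -> "ZPCTWLST"
  "cwrj" -> "jrwc" -> "gotz" -> "wejp" -> "WEJP"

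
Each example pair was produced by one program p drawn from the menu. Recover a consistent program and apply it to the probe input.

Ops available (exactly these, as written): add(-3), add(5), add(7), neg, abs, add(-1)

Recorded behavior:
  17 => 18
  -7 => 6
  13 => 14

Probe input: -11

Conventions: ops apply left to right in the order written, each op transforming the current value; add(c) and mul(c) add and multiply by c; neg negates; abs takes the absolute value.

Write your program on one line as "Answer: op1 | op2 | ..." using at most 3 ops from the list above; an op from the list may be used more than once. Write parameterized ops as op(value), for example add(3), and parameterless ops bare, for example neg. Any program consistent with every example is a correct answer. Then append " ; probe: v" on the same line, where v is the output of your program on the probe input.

neg | add(-1) | abs ; probe: 10

Check, running the answer program on each example:
  17 -> -17 -> -18 -> 18
  -7 -> 7 -> 6 -> 6
  13 -> -13 -> -14 -> 14
  probe: -11 -> 11 -> 10 -> 10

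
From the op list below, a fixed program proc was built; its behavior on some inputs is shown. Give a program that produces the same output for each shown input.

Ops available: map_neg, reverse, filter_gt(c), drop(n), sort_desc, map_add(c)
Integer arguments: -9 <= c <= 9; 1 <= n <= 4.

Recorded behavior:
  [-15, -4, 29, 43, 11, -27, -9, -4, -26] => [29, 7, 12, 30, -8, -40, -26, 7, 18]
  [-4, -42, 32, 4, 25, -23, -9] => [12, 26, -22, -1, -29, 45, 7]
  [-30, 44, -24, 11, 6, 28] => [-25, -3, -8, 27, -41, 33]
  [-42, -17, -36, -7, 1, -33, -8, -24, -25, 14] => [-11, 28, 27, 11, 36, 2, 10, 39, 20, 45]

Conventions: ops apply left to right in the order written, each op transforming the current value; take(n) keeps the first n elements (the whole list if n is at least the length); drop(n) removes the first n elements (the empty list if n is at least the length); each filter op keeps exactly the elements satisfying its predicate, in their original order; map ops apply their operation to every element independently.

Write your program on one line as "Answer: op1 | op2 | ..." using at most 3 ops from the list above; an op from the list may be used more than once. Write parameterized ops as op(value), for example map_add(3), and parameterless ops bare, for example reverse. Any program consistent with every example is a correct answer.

map_add(-3) | reverse | map_neg

Check, running the answer program on each example:
  [-15, -4, 29, 43, 11, -27, -9, -4, -26] -> [-18, -7, 26, 40, 8, -30, -12, -7, -29] -> [-29, -7, -12, -30, 8, 40, 26, -7, -18] -> [29, 7, 12, 30, -8, -40, -26, 7, 18]
  [-4, -42, 32, 4, 25, -23, -9] -> [-7, -45, 29, 1, 22, -26, -12] -> [-12, -26, 22, 1, 29, -45, -7] -> [12, 26, -22, -1, -29, 45, 7]
  [-30, 44, -24, 11, 6, 28] -> [-33, 41, -27, 8, 3, 25] -> [25, 3, 8, -27, 41, -33] -> [-25, -3, -8, 27, -41, 33]
  [-42, -17, -36, -7, 1, -33, -8, -24, -25, 14] -> [-45, -20, -39, -10, -2, -36, -11, -27, -28, 11] -> [11, -28, -27, -11, -36, -2, -10, -39, -20, -45] -> [-11, 28, 27, 11, 36, 2, 10, 39, 20, 45]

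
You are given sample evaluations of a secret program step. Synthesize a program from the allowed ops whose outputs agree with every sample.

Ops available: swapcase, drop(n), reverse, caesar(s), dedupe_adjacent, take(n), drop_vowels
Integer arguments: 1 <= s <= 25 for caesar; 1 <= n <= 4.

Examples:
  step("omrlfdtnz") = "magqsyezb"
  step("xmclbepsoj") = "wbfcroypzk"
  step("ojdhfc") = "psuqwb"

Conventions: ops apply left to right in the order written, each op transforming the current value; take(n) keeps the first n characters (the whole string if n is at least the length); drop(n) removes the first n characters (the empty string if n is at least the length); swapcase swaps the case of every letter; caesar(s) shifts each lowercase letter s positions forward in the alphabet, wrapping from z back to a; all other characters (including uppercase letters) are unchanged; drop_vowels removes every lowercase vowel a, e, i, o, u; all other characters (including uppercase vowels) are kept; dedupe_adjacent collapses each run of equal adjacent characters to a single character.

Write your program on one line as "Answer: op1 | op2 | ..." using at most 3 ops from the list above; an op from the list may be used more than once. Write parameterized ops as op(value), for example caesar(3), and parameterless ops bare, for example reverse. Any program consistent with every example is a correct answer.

caesar(13) | reverse

Check, running the answer program on each example:
  "omrlfdtnz" -> "bzeysqgam" -> "magqsyezb"
  "xmclbepsoj" -> "kzpyorcfbw" -> "wbfcroypzk"
  "ojdhfc" -> "bwqusp" -> "psuqwb"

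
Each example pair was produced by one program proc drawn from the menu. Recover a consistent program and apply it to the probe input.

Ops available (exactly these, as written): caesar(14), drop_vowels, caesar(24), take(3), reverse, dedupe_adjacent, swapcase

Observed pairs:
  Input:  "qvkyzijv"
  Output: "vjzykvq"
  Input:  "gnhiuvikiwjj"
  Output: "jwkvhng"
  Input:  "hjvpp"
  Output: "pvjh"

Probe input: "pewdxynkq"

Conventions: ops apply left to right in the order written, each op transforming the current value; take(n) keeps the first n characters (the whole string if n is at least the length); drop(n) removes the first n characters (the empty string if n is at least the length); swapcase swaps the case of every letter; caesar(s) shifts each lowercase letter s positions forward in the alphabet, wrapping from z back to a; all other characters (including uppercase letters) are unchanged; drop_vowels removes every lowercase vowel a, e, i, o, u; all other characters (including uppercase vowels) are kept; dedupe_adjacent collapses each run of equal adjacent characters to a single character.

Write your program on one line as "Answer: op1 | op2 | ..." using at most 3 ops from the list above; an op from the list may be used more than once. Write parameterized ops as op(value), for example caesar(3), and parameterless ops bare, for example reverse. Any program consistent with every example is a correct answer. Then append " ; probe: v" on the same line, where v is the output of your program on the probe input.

dedupe_adjacent | drop_vowels | reverse ; probe: "qknyxdwp"

Check, running the answer program on each example:
  "qvkyzijv" -> "qvkyzijv" -> "qvkyzjv" -> "vjzykvq"
  "gnhiuvikiwjj" -> "gnhiuvikiwj" -> "gnhvkwj" -> "jwkvhng"
  "hjvpp" -> "hjvp" -> "hjvp" -> "pvjh"
  probe: "pewdxynkq" -> "pewdxynkq" -> "pwdxynkq" -> "qknyxdwp"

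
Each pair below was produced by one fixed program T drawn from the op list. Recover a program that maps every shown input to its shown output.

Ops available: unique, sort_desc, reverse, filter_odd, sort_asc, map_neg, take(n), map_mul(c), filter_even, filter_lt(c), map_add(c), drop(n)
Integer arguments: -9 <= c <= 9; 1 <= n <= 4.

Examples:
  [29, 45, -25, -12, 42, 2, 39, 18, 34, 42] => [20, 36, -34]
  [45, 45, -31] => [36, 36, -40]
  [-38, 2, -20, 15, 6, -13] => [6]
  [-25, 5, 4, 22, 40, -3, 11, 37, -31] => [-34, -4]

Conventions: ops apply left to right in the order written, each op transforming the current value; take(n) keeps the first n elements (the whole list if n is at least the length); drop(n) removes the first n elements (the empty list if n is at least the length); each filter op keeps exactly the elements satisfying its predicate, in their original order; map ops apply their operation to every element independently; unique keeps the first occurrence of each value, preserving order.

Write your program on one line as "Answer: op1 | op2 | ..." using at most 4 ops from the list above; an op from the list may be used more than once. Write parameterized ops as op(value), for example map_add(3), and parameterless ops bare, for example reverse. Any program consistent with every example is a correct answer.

take(4) | map_add(-2) | map_add(-7) | filter_even

Check, running the answer program on each example:
  [29, 45, -25, -12, 42, 2, 39, 18, 34, 42] -> [29, 45, -25, -12] -> [27, 43, -27, -14] -> [20, 36, -34, -21] -> [20, 36, -34]
  [45, 45, -31] -> [45, 45, -31] -> [43, 43, -33] -> [36, 36, -40] -> [36, 36, -40]
  [-38, 2, -20, 15, 6, -13] -> [-38, 2, -20, 15] -> [-40, 0, -22, 13] -> [-47, -7, -29, 6] -> [6]
  [-25, 5, 4, 22, 40, -3, 11, 37, -31] -> [-25, 5, 4, 22] -> [-27, 3, 2, 20] -> [-34, -4, -5, 13] -> [-34, -4]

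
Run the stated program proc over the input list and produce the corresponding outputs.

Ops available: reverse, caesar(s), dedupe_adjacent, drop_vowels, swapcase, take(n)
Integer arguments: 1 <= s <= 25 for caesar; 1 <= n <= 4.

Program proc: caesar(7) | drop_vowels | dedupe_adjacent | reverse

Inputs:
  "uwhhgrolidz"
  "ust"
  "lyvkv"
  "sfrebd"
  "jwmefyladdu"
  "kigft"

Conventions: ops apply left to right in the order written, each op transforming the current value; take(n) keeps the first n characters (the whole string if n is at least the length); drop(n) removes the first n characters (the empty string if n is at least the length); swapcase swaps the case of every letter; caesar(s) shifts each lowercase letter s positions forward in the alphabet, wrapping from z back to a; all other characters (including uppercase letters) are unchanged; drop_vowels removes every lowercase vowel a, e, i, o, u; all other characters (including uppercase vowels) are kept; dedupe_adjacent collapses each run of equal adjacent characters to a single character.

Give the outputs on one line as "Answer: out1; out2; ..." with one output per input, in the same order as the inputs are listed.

Execution, op by op:
  "uwhhgrolidz" -> "bdoonyvspkg" -> "bdnyvspkg" -> "bdnyvspkg" -> "gkpsvyndb"
  "ust" -> "bza" -> "bz" -> "bz" -> "zb"
  "lyvkv" -> "sfcrc" -> "sfcrc" -> "sfcrc" -> "crcfs"
  "sfrebd" -> "zmylik" -> "zmylk" -> "zmylk" -> "klymz"
  "jwmefyladdu" -> "qdtlmfshkkb" -> "qdtlmfshkkb" -> "qdtlmfshkb" -> "bkhsfmltdq"
  "kigft" -> "rpnma" -> "rpnm" -> "rpnm" -> "mnpr"

"gkpsvyndb"; "zb"; "crcfs"; "klymz"; "bkhsfmltdq"; "mnpr"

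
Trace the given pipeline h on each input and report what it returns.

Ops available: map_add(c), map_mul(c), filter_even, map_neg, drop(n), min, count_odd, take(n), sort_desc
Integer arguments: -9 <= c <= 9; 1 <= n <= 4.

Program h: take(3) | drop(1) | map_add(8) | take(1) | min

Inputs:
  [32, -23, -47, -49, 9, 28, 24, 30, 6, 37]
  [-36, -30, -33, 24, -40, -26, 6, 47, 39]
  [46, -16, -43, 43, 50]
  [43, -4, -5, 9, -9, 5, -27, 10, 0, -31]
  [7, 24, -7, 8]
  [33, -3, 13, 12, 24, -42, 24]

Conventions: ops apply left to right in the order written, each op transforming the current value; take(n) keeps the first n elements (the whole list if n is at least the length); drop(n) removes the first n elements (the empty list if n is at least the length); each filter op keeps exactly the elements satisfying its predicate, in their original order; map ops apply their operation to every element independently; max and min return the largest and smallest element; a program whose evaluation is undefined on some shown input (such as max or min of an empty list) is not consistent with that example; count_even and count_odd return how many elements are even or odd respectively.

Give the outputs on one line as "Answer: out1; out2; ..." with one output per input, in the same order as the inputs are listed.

Execution, op by op:
  [32, -23, -47, -49, 9, 28, 24, 30, 6, 37] -> [32, -23, -47] -> [-23, -47] -> [-15, -39] -> [-15] -> -15
  [-36, -30, -33, 24, -40, -26, 6, 47, 39] -> [-36, -30, -33] -> [-30, -33] -> [-22, -25] -> [-22] -> -22
  [46, -16, -43, 43, 50] -> [46, -16, -43] -> [-16, -43] -> [-8, -35] -> [-8] -> -8
  [43, -4, -5, 9, -9, 5, -27, 10, 0, -31] -> [43, -4, -5] -> [-4, -5] -> [4, 3] -> [4] -> 4
  [7, 24, -7, 8] -> [7, 24, -7] -> [24, -7] -> [32, 1] -> [32] -> 32
  [33, -3, 13, 12, 24, -42, 24] -> [33, -3, 13] -> [-3, 13] -> [5, 21] -> [5] -> 5

-15; -22; -8; 4; 32; 5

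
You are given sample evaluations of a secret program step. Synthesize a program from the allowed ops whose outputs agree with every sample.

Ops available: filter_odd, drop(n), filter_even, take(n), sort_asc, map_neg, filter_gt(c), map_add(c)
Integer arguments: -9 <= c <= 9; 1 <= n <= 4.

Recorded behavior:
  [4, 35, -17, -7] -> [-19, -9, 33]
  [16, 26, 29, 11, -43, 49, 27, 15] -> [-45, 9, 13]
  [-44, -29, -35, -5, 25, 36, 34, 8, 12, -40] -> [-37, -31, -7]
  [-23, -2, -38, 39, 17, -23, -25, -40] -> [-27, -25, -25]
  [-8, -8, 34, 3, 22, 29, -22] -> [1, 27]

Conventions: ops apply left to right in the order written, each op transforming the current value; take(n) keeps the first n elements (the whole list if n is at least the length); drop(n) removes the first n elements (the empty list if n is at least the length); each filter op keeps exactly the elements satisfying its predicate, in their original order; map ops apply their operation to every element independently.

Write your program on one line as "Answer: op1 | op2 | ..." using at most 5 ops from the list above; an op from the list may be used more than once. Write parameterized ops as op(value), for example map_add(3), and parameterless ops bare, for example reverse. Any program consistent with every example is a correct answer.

filter_odd | sort_asc | map_add(-2) | take(3)

Check, running the answer program on each example:
  [4, 35, -17, -7] -> [35, -17, -7] -> [-17, -7, 35] -> [-19, -9, 33] -> [-19, -9, 33]
  [16, 26, 29, 11, -43, 49, 27, 15] -> [29, 11, -43, 49, 27, 15] -> [-43, 11, 15, 27, 29, 49] -> [-45, 9, 13, 25, 27, 47] -> [-45, 9, 13]
  [-44, -29, -35, -5, 25, 36, 34, 8, 12, -40] -> [-29, -35, -5, 25] -> [-35, -29, -5, 25] -> [-37, -31, -7, 23] -> [-37, -31, -7]
  [-23, -2, -38, 39, 17, -23, -25, -40] -> [-23, 39, 17, -23, -25] -> [-25, -23, -23, 17, 39] -> [-27, -25, -25, 15, 37] -> [-27, -25, -25]
  [-8, -8, 34, 3, 22, 29, -22] -> [3, 29] -> [3, 29] -> [1, 27] -> [1, 27]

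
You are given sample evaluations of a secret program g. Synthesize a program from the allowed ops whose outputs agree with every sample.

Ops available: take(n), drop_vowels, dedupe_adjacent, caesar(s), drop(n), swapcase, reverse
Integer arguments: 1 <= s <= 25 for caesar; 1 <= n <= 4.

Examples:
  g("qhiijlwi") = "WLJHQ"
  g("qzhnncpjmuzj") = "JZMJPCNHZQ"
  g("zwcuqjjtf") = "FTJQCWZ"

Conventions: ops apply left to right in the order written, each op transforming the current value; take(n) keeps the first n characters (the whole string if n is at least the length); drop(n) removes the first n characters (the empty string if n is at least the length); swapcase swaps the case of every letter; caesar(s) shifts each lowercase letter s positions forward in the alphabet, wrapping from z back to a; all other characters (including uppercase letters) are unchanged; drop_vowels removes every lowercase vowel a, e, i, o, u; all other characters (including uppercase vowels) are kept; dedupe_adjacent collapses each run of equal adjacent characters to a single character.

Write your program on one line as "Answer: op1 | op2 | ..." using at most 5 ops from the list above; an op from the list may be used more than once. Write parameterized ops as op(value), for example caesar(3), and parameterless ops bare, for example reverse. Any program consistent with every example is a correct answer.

drop_vowels | swapcase | reverse | dedupe_adjacent

Check, running the answer program on each example:
  "qhiijlwi" -> "qhjlw" -> "QHJLW" -> "WLJHQ" -> "WLJHQ"
  "qzhnncpjmuzj" -> "qzhnncpjmzj" -> "QZHNNCPJMZJ" -> "JZMJPCNNHZQ" -> "JZMJPCNHZQ"
  "zwcuqjjtf" -> "zwcqjjtf" -> "ZWCQJJTF" -> "FTJJQCWZ" -> "FTJQCWZ"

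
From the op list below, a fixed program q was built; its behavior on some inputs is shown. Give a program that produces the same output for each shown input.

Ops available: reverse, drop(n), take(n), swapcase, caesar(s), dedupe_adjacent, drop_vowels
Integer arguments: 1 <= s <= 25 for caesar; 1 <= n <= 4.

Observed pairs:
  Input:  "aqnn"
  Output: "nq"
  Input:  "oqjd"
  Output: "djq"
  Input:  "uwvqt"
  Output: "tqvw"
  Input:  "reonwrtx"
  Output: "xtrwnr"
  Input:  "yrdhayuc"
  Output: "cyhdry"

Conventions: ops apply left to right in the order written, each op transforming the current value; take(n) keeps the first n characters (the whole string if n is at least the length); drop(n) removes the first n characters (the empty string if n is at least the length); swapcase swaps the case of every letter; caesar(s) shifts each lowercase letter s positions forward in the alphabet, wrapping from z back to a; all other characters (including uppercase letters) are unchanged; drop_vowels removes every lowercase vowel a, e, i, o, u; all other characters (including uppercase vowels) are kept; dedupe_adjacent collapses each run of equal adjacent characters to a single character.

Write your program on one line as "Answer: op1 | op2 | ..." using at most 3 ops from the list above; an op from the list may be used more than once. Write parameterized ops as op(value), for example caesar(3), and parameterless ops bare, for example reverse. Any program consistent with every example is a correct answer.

reverse | dedupe_adjacent | drop_vowels

Check, running the answer program on each example:
  "aqnn" -> "nnqa" -> "nqa" -> "nq"
  "oqjd" -> "djqo" -> "djqo" -> "djq"
  "uwvqt" -> "tqvwu" -> "tqvwu" -> "tqvw"
  "reonwrtx" -> "xtrwnoer" -> "xtrwnoer" -> "xtrwnr"
  "yrdhayuc" -> "cuyahdry" -> "cuyahdry" -> "cyhdry"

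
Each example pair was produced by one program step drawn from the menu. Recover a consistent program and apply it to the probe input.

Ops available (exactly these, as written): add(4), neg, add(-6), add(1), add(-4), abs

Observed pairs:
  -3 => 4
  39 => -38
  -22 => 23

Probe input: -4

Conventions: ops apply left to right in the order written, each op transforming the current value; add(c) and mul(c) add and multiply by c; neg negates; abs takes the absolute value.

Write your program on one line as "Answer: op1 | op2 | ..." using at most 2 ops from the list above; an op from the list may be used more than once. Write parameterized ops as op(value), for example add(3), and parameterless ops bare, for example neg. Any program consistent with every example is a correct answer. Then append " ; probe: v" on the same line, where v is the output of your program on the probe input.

neg | add(1) ; probe: 5

Check, running the answer program on each example:
  -3 -> 3 -> 4
  39 -> -39 -> -38
  -22 -> 22 -> 23
  probe: -4 -> 4 -> 5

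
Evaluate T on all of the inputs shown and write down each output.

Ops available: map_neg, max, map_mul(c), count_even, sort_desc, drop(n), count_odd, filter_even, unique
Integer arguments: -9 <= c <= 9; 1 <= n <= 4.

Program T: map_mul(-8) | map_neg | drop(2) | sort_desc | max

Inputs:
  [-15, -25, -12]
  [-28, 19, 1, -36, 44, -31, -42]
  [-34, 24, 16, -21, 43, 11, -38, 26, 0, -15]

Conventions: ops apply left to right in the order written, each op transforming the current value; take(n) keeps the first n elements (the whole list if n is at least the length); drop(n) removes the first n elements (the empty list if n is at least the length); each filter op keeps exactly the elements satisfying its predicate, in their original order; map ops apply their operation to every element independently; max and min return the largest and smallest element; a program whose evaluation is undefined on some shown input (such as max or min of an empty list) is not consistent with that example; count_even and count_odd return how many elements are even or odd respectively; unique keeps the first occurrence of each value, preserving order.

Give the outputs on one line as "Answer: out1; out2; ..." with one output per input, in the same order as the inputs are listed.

-96; 352; 344

Execution, op by op:
  [-15, -25, -12] -> [120, 200, 96] -> [-120, -200, -96] -> [-96] -> [-96] -> -96
  [-28, 19, 1, -36, 44, -31, -42] -> [224, -152, -8, 288, -352, 248, 336] -> [-224, 152, 8, -288, 352, -248, -336] -> [8, -288, 352, -248, -336] -> [352, 8, -248, -288, -336] -> 352
  [-34, 24, 16, -21, 43, 11, -38, 26, 0, -15] -> [272, -192, -128, 168, -344, -88, 304, -208, 0, 120] -> [-272, 192, 128, -168, 344, 88, -304, 208, 0, -120] -> [128, -168, 344, 88, -304, 208, 0, -120] -> [344, 208, 128, 88, 0, -120, -168, -304] -> 344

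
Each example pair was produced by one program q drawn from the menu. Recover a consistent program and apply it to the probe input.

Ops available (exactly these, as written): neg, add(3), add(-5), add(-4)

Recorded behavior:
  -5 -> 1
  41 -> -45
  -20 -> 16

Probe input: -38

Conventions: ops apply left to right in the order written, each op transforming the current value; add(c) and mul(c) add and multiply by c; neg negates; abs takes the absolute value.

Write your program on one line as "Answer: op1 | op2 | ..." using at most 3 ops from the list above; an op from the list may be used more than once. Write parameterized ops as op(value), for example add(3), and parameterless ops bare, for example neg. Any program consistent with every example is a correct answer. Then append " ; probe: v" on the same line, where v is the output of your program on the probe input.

neg | add(-4) ; probe: 34

Check, running the answer program on each example:
  -5 -> 5 -> 1
  41 -> -41 -> -45
  -20 -> 20 -> 16
  probe: -38 -> 38 -> 34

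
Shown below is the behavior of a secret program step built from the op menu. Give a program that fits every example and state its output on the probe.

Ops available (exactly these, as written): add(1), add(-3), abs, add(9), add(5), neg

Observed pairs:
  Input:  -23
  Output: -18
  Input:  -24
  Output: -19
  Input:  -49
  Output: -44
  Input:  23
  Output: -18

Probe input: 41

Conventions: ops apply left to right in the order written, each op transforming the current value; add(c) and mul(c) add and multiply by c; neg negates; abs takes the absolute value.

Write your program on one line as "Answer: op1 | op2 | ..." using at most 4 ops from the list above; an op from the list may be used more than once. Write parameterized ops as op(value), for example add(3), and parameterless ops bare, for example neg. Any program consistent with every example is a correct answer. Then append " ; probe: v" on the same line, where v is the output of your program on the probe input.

abs | neg | add(5) ; probe: -36

Check, running the answer program on each example:
  -23 -> 23 -> -23 -> -18
  -24 -> 24 -> -24 -> -19
  -49 -> 49 -> -49 -> -44
  23 -> 23 -> -23 -> -18
  probe: 41 -> 41 -> -41 -> -36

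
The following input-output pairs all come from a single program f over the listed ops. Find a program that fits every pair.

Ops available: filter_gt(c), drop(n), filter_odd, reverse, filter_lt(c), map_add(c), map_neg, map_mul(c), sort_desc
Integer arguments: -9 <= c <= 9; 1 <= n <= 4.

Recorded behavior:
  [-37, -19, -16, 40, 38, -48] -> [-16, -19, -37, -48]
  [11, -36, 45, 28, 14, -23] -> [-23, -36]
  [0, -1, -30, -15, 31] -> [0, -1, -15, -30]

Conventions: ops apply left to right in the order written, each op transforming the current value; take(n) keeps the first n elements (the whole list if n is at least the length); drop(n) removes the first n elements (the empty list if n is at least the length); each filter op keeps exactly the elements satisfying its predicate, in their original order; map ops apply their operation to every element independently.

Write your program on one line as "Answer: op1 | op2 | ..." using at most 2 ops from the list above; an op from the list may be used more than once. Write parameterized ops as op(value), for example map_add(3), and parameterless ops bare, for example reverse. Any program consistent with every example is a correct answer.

filter_lt(6) | sort_desc

Check, running the answer program on each example:
  [-37, -19, -16, 40, 38, -48] -> [-37, -19, -16, -48] -> [-16, -19, -37, -48]
  [11, -36, 45, 28, 14, -23] -> [-36, -23] -> [-23, -36]
  [0, -1, -30, -15, 31] -> [0, -1, -30, -15] -> [0, -1, -15, -30]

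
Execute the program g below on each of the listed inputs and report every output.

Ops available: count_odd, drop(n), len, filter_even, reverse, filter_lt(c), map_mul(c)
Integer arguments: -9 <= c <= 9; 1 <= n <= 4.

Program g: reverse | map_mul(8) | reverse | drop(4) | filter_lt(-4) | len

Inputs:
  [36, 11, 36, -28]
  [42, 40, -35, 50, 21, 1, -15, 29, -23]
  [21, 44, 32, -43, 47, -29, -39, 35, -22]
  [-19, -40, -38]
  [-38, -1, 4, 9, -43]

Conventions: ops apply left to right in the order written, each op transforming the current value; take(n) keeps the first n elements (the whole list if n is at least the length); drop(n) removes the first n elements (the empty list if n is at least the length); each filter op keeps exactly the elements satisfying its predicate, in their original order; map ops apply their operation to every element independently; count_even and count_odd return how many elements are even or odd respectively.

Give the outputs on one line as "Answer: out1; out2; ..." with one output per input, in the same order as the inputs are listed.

0; 2; 3; 0; 1

Execution, op by op:
  [36, 11, 36, -28] -> [-28, 36, 11, 36] -> [-224, 288, 88, 288] -> [288, 88, 288, -224] -> [] -> [] -> 0
  [42, 40, -35, 50, 21, 1, -15, 29, -23] -> [-23, 29, -15, 1, 21, 50, -35, 40, 42] -> [-184, 232, -120, 8, 168, 400, -280, 320, 336] -> [336, 320, -280, 400, 168, 8, -120, 232, -184] -> [168, 8, -120, 232, -184] -> [-120, -184] -> 2
  [21, 44, 32, -43, 47, -29, -39, 35, -22] -> [-22, 35, -39, -29, 47, -43, 32, 44, 21] -> [-176, 280, -312, -232, 376, -344, 256, 352, 168] -> [168, 352, 256, -344, 376, -232, -312, 280, -176] -> [376, -232, -312, 280, -176] -> [-232, -312, -176] -> 3
  [-19, -40, -38] -> [-38, -40, -19] -> [-304, -320, -152] -> [-152, -320, -304] -> [] -> [] -> 0
  [-38, -1, 4, 9, -43] -> [-43, 9, 4, -1, -38] -> [-344, 72, 32, -8, -304] -> [-304, -8, 32, 72, -344] -> [-344] -> [-344] -> 1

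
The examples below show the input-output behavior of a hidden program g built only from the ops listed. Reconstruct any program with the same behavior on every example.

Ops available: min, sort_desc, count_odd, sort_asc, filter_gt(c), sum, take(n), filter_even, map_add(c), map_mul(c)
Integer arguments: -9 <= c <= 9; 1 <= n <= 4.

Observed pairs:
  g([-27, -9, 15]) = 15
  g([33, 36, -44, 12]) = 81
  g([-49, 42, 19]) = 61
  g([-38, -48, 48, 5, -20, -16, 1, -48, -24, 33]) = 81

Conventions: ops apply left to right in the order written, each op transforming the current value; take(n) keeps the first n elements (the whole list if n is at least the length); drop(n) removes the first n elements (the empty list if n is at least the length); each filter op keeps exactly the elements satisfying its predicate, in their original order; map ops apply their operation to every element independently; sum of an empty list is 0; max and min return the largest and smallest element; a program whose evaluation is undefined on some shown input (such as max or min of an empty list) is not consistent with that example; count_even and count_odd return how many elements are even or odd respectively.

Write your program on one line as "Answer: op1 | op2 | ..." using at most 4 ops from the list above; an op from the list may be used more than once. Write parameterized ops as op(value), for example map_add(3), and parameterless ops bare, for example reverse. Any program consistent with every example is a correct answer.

sort_desc | take(3) | filter_gt(9) | sum

Check, running the answer program on each example:
  [-27, -9, 15] -> [15, -9, -27] -> [15, -9, -27] -> [15] -> 15
  [33, 36, -44, 12] -> [36, 33, 12, -44] -> [36, 33, 12] -> [36, 33, 12] -> 81
  [-49, 42, 19] -> [42, 19, -49] -> [42, 19, -49] -> [42, 19] -> 61
  [-38, -48, 48, 5, -20, -16, 1, -48, -24, 33] -> [48, 33, 5, 1, -16, -20, -24, -38, -48, -48] -> [48, 33, 5] -> [48, 33] -> 81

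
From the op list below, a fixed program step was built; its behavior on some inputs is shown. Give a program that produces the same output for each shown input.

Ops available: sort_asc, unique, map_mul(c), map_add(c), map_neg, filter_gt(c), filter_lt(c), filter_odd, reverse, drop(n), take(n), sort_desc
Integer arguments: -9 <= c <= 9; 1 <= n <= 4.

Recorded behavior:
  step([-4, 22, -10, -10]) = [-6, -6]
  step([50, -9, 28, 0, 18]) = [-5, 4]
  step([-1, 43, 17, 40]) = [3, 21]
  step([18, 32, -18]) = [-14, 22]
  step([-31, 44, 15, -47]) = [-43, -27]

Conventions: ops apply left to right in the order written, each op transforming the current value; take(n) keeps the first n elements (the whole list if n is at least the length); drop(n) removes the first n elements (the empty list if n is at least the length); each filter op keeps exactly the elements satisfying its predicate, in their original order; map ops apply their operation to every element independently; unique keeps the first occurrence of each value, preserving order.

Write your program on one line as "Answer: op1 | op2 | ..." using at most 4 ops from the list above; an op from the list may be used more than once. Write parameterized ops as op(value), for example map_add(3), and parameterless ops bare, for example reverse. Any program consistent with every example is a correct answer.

sort_asc | map_add(2) | map_add(2) | take(2)

Check, running the answer program on each example:
  [-4, 22, -10, -10] -> [-10, -10, -4, 22] -> [-8, -8, -2, 24] -> [-6, -6, 0, 26] -> [-6, -6]
  [50, -9, 28, 0, 18] -> [-9, 0, 18, 28, 50] -> [-7, 2, 20, 30, 52] -> [-5, 4, 22, 32, 54] -> [-5, 4]
  [-1, 43, 17, 40] -> [-1, 17, 40, 43] -> [1, 19, 42, 45] -> [3, 21, 44, 47] -> [3, 21]
  [18, 32, -18] -> [-18, 18, 32] -> [-16, 20, 34] -> [-14, 22, 36] -> [-14, 22]
  [-31, 44, 15, -47] -> [-47, -31, 15, 44] -> [-45, -29, 17, 46] -> [-43, -27, 19, 48] -> [-43, -27]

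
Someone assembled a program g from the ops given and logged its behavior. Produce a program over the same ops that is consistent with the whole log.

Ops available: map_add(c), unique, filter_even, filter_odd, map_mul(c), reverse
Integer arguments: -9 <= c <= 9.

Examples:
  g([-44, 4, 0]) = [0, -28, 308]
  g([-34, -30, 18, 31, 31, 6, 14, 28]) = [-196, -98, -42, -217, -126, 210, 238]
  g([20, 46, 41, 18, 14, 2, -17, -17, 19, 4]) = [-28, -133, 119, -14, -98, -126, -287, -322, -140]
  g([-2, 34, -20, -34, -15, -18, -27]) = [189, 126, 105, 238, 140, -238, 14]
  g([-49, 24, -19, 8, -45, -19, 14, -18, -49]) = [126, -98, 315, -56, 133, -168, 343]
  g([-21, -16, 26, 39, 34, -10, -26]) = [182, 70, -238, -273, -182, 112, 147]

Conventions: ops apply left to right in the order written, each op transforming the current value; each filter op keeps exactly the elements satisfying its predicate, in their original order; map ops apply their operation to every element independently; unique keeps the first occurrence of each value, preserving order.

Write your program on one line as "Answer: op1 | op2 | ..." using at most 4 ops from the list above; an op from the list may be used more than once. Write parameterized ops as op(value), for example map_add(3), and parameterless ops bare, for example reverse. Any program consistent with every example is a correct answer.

map_mul(7) | map_mul(-1) | unique | reverse

Check, running the answer program on each example:
  [-44, 4, 0] -> [-308, 28, 0] -> [308, -28, 0] -> [308, -28, 0] -> [0, -28, 308]
  [-34, -30, 18, 31, 31, 6, 14, 28] -> [-238, -210, 126, 217, 217, 42, 98, 196] -> [238, 210, -126, -217, -217, -42, -98, -196] -> [238, 210, -126, -217, -42, -98, -196] -> [-196, -98, -42, -217, -126, 210, 238]
  [20, 46, 41, 18, 14, 2, -17, -17, 19, 4] -> [140, 322, 287, 126, 98, 14, -119, -119, 133, 28] -> [-140, -322, -287, -126, -98, -14, 119, 119, -133, -28] -> [-140, -322, -287, -126, -98, -14, 119, -133, -28] -> [-28, -133, 119, -14, -98, -126, -287, -322, -140]
  [-2, 34, -20, -34, -15, -18, -27] -> [-14, 238, -140, -238, -105, -126, -189] -> [14, -238, 140, 238, 105, 126, 189] -> [14, -238, 140, 238, 105, 126, 189] -> [189, 126, 105, 238, 140, -238, 14]
  [-49, 24, -19, 8, -45, -19, 14, -18, -49] -> [-343, 168, -133, 56, -315, -133, 98, -126, -343] -> [343, -168, 133, -56, 315, 133, -98, 126, 343] -> [343, -168, 133, -56, 315, -98, 126] -> [126, -98, 315, -56, 133, -168, 343]
  [-21, -16, 26, 39, 34, -10, -26] -> [-147, -112, 182, 273, 238, -70, -182] -> [147, 112, -182, -273, -238, 70, 182] -> [147, 112, -182, -273, -238, 70, 182] -> [182, 70, -238, -273, -182, 112, 147]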